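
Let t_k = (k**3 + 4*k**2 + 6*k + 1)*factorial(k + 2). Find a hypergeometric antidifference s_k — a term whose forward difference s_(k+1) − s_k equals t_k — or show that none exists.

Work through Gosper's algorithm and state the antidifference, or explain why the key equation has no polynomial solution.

s_k = (k - 1)*(k + 1)*factorial(k + 2)

Step 1: r(k) = (k**4 + 10*k**3 + 38*k**2 + 63*k + 36)/(k**3 + 4*k**2 + 6*k + 1).
Normal form (A,B,C) = (k + 3, 1, k**3 + 4*k**2 + 6*k + 1).
Key eq: (k + 3)·f(k+1) = (1)·f(k) + (k**3 + 4*k**2 + 6*k + 1).
From deg A=1, deg B=0, deg C=3: d=2.
Solve for f: f(k) = (k - 1)*(k + 1) (degree 2 ≤ 2).
Then R = B(k−1)f/C = (k - 1)*(k + 1)/(k**3 + 4*k**2 + 6*k + 1), so s_k = R(k)·t_k = (k - 1)*(k + 1)*factorial(k + 2).
Δs = (k**3 + 4*k**2 + 6*k + 1)*factorial(k + 2), as required.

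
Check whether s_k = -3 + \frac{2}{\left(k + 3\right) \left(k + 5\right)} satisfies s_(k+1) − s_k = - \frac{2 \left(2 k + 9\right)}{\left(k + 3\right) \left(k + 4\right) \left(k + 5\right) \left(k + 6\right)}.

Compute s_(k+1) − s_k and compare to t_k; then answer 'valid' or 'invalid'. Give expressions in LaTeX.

s_(k+1) = -3 + 2/((k + 4)*(k + 6))
s_(k+1) − s_k = 2*(-2*k - 9)/(k**4 + 18*k**3 + 119*k**2 + 342*k + 360)
(s_(k+1) − s_k) − t_k = 0

Valid — Δs_k = t_k.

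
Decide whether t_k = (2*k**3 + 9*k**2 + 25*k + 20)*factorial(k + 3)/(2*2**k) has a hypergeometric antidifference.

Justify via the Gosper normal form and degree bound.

Step 1: r(k) = (2*k**4 + 23*k**3 + 109*k**2 + 252*k + 224)/(2*(2*k**3 + 9*k**2 + 25*k + 20)).
Take A(k)=k/2 + 2, B(k)=1, C(k)=k**3 + 9*k**2/2 + 25*k/2 + 10.
Key eq: (k/2 + 2)·f(k+1) = (1)·f(k) + (k**3 + 9*k**2/2 + 25*k/2 + 10).
d = 2 from the (1,0,3) case.
Coefficient equations give f(k) = 2*k**2 + k + 4.
Get s_k = R·t_k = (2*k**2 + k + 4)*factorial(k + 3)/2**k with R(k) = B(k−1)f(k)/C(k) = 2*(2*k**2 + k + 4)/(2*k**3 + 9*k**2 + 25*k + 20).
Verify: (2*k**3 + 9*k**2 + 25*k + 20)*factorial(k + 3)/(2*2**k) matches t_k.

Yes. s_k = (2*k**2 + k + 4)*factorial(k + 3)/2**k.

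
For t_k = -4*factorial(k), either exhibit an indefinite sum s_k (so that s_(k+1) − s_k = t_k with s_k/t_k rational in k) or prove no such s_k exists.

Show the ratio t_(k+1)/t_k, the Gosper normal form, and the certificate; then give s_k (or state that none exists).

r(k) = k + 1 after simplifying.
So A=k + 1 and B=1, with C=1.
Set up (k + 1)·f(k+1) − (1)·f(k) − (1) = 0.
From deg A=1, deg B=0, deg C=0: d=-1.
Bound -1 < 0, so the key equation has no polynomial solution.

none (Gosper's algorithm certifies no s_k)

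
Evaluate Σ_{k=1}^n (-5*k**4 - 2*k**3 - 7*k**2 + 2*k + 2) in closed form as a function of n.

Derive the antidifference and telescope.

The ratio is (5*k**4 + 22*k**3 + 43*k**2 + 38*k + 10)/(5*k**4 + 2*k**3 + 7*k**2 - 2*k - 2).
A = 1, B = 1, C = k**4 + 2*k**3/5 + 7*k**2/5 - 2*k/5 - 2/5.
Need (1)·f(k+1) − (1)·f(k) = k**4 + 2*k**3/5 + 7*k**2/5 - 2*k/5 - 2/5.
deg f ≤ 5 (via 0,0,4).
Solving with deg f ≤ 5: f(k) = k**2*(k**3 - 2*k**2 + 3*k - 4)/5.
So s_k = (B(k−1)f/C)·t_k = (k**2*(k**3 - 2*k**2 + 3*k - 4)/(5*k**4 + 2*k**3 + 7*k**2 - 2*k - 2))·t_k = k**2*(-k**3 + 2*k**2 - 3*k + 4).
Verify: -5*k**4 - 2*k**3 - 7*k**2 + 2*k + 2 matches t_k.
Evaluate: s_(n+1) = -n**5 - 3*n**4 - 5*n**3 - 3*n**2 + 2*n + 2; subtract s_(1) = 2 ⇒ S(n) = n*(-n**4 - 3*n**3 - 5*n**2 - 3*n + 2).

S(n) = n*(-n**4 - 3*n**3 - 5*n**2 - 3*n + 2)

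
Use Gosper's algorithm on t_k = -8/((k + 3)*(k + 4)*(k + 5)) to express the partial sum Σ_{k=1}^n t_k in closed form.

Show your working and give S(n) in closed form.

t_(k+1)/t_k = (k + 3)/(k + 6).
So A=k + 3 and B=k + 6, with C=1.
Solve (k + 3)·f(k+1) − (k + 5)·f(k) = 1.
Degrees (1,1,0) ⇒ d ≤ 2.
Solve for f: f(k) = k*(k + 7)/24 (degree 2 ≤ 2).
R(k) = B(k−1)·f(k)/C(k) = k*(k + 5)*(k + 7)/24; s_k = R·t_k = k*(-k - 7)/(3*(k + 3)*(k + 4)).
s_(k+1) − s_k = -8/(k**3 + 12*k**2 + 47*k + 60) = t_k.
Evaluate: s_(n+1) = (-n**2 - 9*n - 8)/(3*(n**2 + 9*n + 20)); subtract s_(1) = -2/15 ⇒ S(n) = n*(-n - 9)/(5*(n**2 + 9*n + 20)).

S(n) = n*(-n - 9)/(5*(n**2 + 9*n + 20))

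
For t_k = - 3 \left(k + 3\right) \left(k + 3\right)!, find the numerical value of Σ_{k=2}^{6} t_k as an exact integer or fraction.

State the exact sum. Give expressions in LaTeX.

Σ = -10886040

r(k) = (k + 4)**2/(k + 3) after simplifying.
Normal form (A,B,C) = (k + 4, 1, k + 3).
Key eq: (k + 4)·f(k+1) = (1)·f(k) + (k + 3).
d = 0 from the (1,0,1) case.
Match coefficients ⇒ f(k) = 1.
Get s_k = R·t_k = -3*factorial(k + 3) with R(k) = B(k−1)f(k)/C(k) = 1/(k + 3).
Check: Δs_k = -3*(k + 3)*factorial(k + 3). ✓
Sum = s_(7) − s_(2); s_(7) = -10886400, s_(2) = -360 ⇒ -10886040.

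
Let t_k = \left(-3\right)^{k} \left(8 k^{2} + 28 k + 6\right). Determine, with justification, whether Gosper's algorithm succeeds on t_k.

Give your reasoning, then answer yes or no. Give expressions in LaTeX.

Ratio r(k) = 3*(-4*k**2 - 22*k - 21)/(4*k**2 + 14*k + 3).
Take A(k)=-3, B(k)=1, C(k)=k**2 + 7*k/2 + 3/4.
f must satisfy (-3)·f(k+1) − (1)·f(k) = k**2 + 7*k/2 + 3/4.
From deg A=0, deg B=0, deg C=2: d=2.
Solving with deg f ≤ 2: f(k) = -(2*k**2 + 4*k - 3)/8.
Then R = B(k−1)f/C = -(2*k**2 + 4*k - 3)/(2*(4*k**2 + 14*k + 3)), so s_k = R(k)·t_k = (-3)**k*(-2*k**2 - 4*k + 3).
Δs = (-3)**k*(8*k**2 + 28*k + 6), as required.

Yes. s_k = \left(-3\right)^{k} \left(- 2 k^{2} - 4 k + 3\right).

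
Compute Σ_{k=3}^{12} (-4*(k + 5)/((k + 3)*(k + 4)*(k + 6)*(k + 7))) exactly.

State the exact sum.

Σ = -125/4104

Ratio r(k) = (k + 3)*(k + 6)**2/((k + 5)**2*(k + 8)).
Normal form (A,B,C) = (k + 3, k + 8, k**2 + 10*k + 25).
Key eq: (k + 3)·f(k+1) = (k + 7)·f(k) + (k**2 + 10*k + 25).
d = 4 from the (1,1,2) case.
Solving with deg f ≤ 4: f(k) = k*(k + 4)*(k + 5)*(k + 9)/36.
Then R = B(k−1)f/C = k*(k + 4)*(k + 7)*(k + 9)/(36*(k + 5)), so s_k = R(k)·t_k = k*(-k - 9)/(9*(k**2 + 9*k + 18)).
s_(k+1) − s_k = 4*(-k - 5)/(k**4 + 20*k**3 + 145*k**2 + 450*k + 504) = t_k.
Σ_(k=3)^(12) t_k = s_(13) − s_(3) = -143/1368 − (-2/27) = -125/4104.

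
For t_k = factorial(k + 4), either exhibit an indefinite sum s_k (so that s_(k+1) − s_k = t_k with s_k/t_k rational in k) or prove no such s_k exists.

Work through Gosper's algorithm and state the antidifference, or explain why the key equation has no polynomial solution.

no hypergeometric antidifference exists

t_(k+1)/t_k = k + 5.
A = k + 5, B = 1, C = 1.
f must satisfy (k + 5)·f(k+1) − (1)·f(k) = 1.
Bound: deg f ≤ -1.
deg f ≤ -1 is impossible — no certificate.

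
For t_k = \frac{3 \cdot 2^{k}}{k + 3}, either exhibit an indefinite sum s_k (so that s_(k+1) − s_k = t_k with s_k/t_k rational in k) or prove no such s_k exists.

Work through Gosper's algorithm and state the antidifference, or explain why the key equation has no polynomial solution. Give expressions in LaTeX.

Step 1: r(k) = 2*(k + 3)/(k + 4).
So A=2*k + 6 and B=k + 4, with C=1.
Need (2*k + 6)·f(k+1) − (k + 3)·f(k) = 1.
Bound: deg f ≤ -1.
d = -1 < 0 ⇒ no nonzero polynomial f; not summable.

not Gosper-summable; s_k does not exist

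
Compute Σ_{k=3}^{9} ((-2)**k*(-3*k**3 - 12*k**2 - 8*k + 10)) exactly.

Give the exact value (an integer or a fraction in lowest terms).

Σ = 1204504

t_(k+1)/t_k = 2*(-3*k**3 - 21*k**2 - 41*k - 13)/(3*k**3 + 12*k**2 + 8*k - 10).
Take A(k)=-2, B(k)=1, C(k)=k**3 + 4*k**2 + 8*k/3 - 10/3.
Need (-2)·f(k+1) − (1)·f(k) = k**3 + 4*k**2 + 8*k/3 - 10/3.
d = 3 from the (0,0,3) case.
Solving with deg f ≤ 3: f(k) = -(k + 2)*(k**2 - 2)/3.
Certificate R = B(k−1)f/C = -(k + 2)*(k**2 - 2)/(3*k**3 + 12*k**2 + 8*k - 10) gives s_k = (-2)**k*(k**3 + 2*k**2 - 2*k - 4).
s_(k+1) − s_k = (-2)**k*(-3*k**3 - 12*k**2 - 8*k + 10) = t_k.
Evaluate s at k=10 and k=3: 1204224 and -280; difference 1204504.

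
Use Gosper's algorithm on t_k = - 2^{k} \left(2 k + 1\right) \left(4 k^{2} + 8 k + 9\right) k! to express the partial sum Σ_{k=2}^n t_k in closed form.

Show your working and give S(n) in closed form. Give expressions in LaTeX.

The ratio is 2*(8*k**4 + 52*k**3 + 134*k**2 + 153*k + 63)/(8*k**3 + 20*k**2 + 26*k + 9).
Take A(k)=2*k + 2, B(k)=1, C(k)=k**3 + 5*k**2/2 + 13*k/4 + 9/8.
Key eq: (2*k + 2)·f(k+1) = (1)·f(k) + (k**3 + 5*k**2/2 + 13*k/4 + 9/8).
Degrees (1,0,3) ⇒ d ≤ 2.
Coefficient equations give f(k) = (4*k**2 + 1)/8.
Get s_k = R·t_k = -2**k*(4*k**2 + 1)*factorial(k) with R(k) = B(k−1)f(k)/C(k) = (4*k**2 + 1)/((2*k + 1)*(4*k**2 + 8*k + 9)).
s_(k+1) − s_k = -2**k*(2*k + 1)*(4*k**2 + 8*k + 9)*factorial(k) = t_k.
Telescope: S(n) = s_(n+1) − s_(2) = -2**(n + 1)*(4*n**2 + 8*n + 5)*factorial(n + 1) − (-136) = -8*2**n*n**3*factorial(n) - 24*2**n*n**2*factorial(n) - 26*2**n*n*factorial(n) - 10*2**n*factorial(n) + 136.

S(n) = - 8 \cdot 2^{n} n^{3} n! - 24 \cdot 2^{n} n^{2} n! - 26 \cdot 2^{n} n n! - 10 \cdot 2^{n} n! + 136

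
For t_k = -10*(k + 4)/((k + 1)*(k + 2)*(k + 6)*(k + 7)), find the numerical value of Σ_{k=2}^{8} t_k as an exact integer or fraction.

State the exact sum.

Ratio r(k) = (k + 1)*(k + 5)*(k + 6)/((k + 3)*(k + 4)*(k + 8)).
Factor: A=k + 1; B=k + 8; C=k**4 + 16*k**3 + 95*k**2 + 248*k + 240.
Need (k + 1)·f(k+1) − (k + 7)·f(k) = k**4 + 16*k**3 + 95*k**2 + 248*k + 240.
deg f ≤ 6 (via 1,1,4).
A polynomial solution: f(k) = k*(k + 2)*(k + 3)*(k + 4)*(k + 5)*(k + 7)/12.
Get s_k = R·t_k = 5*k*(-k - 7)/(6*(k**2 + 7*k + 6)) with R(k) = B(k−1)f(k)/C(k) = k*(k + 2)*(k + 7)**2/(12*(k + 4)).
Check: Δs_k = 10*(-k - 4)/(k**4 + 16*k**3 + 83*k**2 + 152*k + 84). ✓
Σ_(k=2)^(8) t_k = s_(9) − s_(2) = -4/5 − (-5/8) = -7/40.

Σ = -7/40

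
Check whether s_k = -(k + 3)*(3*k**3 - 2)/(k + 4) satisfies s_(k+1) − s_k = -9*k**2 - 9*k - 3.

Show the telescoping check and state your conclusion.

Invalid: residual (6*k**3 + 45*k**2 + 39*k + 14)/(k**2 + 9*k + 20) ≠ 0.

s_(k+1) = -(k + 4)*(3*(k + 1)**3 - 2)/(k + 5)
s_(k+1) − s_k = (-9*k**4 - 84*k**3 - 219*k**2 - 168*k - 46)/(k**2 + 9*k + 20)
(s_(k+1) − s_k) − t_k = (6*k**3 + 45*k**2 + 39*k + 14)/(k**2 + 9*k + 20)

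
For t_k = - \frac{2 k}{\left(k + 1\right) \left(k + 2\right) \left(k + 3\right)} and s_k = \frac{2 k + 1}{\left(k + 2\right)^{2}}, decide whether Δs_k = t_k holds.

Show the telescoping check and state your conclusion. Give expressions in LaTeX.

s_(k+1) = (2*k + 3)/(k + 3)**2
s_(k+1) − s_k = (-2*k**2 - 4*k + 3)/(k**4 + 10*k**3 + 37*k**2 + 60*k + 36)
(s_(k+1) − s_k) − t_k = (4*k**2 + 11*k + 3)/(k**5 + 11*k**4 + 47*k**3 + 97*k**2 + 96*k + 36)

Invalid: residual \frac{4 k^{2} + 11 k + 3}{k^{5} + 11 k^{4} + 47 k^{3} + 97 k^{2} + 96 k + 36} ≠ 0.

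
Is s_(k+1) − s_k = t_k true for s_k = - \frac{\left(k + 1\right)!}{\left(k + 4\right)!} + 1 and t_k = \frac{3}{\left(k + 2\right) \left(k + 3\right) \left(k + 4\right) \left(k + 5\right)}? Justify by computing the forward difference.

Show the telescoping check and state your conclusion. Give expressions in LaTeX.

Valid — Δs_k = t_k.

s_(k+1) = -factorial(k + 2)/factorial(k + 5) + 1
s_(k+1) − s_k = 3/((k + 2)*(k + 3)*(k + 4)*(k + 5))
(s_(k+1) − s_k) − t_k = 0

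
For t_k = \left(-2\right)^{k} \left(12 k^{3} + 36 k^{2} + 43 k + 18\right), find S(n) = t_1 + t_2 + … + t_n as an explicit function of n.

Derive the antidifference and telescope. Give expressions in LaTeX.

S(n) = 8 \left(-2\right)^{n} n^{3} + 32 \left(-2\right)^{n} n^{2} + 42 \left(-2\right)^{n} n + 18 \left(-2\right)^{n} - 18

The ratio is 2*(-12*k**3 - 72*k**2 - 151*k - 109)/(12*k**3 + 36*k**2 + 43*k + 18).
Normal form (A,B,C) = (-2, 1, k**3 + 3*k**2 + 43*k/12 + 3/2).
Set up (-2)·f(k+1) − (1)·f(k) − (k**3 + 3*k**2 + 43*k/12 + 3/2) = 0.
From deg A=0, deg B=0, deg C=3: d=3.
Solving with deg f ≤ 3: f(k) = -k*(2*k + 1)**2/12.
Certificate R = B(k−1)f/C = -k*(2*k + 1)**2/(12*k**3 + 36*k**2 + 43*k + 18) gives s_k = (-2)**k*k*(-4*k**2 - 4*k - 1).
s_(k+1) − s_k = (-2)**k*(12*k**3 + 36*k**2 + 43*k + 18) = t_k.
Evaluate: s_(n+1) = 2*(-2)**n*(4*n**3 + 16*n**2 + 21*n + 9); subtract s_(1) = 18 ⇒ S(n) = 8*(-2)**n*n**3 + 32*(-2)**n*n**2 + 42*(-2)**n*n + 18*(-2)**n - 18.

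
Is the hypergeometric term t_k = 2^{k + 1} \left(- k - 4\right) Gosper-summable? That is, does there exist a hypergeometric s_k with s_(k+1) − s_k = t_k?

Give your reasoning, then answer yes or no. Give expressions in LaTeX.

Yes. s_k = 2^{k + 1} \left(- k - 2\right).

The ratio is 2*(k + 5)/(k + 4).
Factor: A=2; B=1; C=k + 4.
Set up (2)·f(k+1) − (1)·f(k) − (k + 4) = 0.
Bound: deg f ≤ 1.
Coefficient equations give f(k) = k + 2.
R(k) = B(k−1)·f(k)/C(k) = (k + 2)/(k + 4); s_k = R·t_k = 2**(k + 1)*(-k - 2).
Δs = 2**(k + 1)*(-k - 4), as required.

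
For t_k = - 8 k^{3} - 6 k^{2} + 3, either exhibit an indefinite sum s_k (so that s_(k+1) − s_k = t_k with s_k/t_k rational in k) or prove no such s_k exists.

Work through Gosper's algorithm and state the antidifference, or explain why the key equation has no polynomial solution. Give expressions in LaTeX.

The ratio is (8*(k + 1)**3 + 6*(k + 1)**2 - 3)/(8*k**3 + 6*k**2 - 3).
A = 1, B = 1, C = k**3 + 3*k**2/4 - 3/8.
Solve (1)·f(k+1) − (1)·f(k) = k**3 + 3*k**2/4 - 3/8.
d = 4 from the (0,0,3) case.
Coefficient equations give f(k) = k*(2*k**3 - 2*k**2 - k - 2)/8.
Certificate R = B(k−1)f/C = k*(2*k**3 - 2*k**2 - k - 2)/(8*k**3 + 6*k**2 - 3) gives s_k = k*(-2*k**3 + 2*k**2 + k + 2).
Δs = -8*k**3 - 6*k**2 + 3, as required.

s_k = k \left(- 2 k^{3} + 2 k^{2} + k + 2\right)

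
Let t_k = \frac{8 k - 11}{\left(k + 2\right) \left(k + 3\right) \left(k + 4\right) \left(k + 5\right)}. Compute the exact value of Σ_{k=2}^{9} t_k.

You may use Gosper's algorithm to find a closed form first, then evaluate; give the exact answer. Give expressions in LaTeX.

Compute t_(k+1)/t_k: get (k + 2)*(8*k - 3)/((k + 6)*(8*k - 11)).
Factor: A=k + 2; B=k + 6; C=k - 11/8.
f must satisfy (k + 2)·f(k+1) − (k + 5)·f(k) = k - 11/8.
Degrees (1,1,1) ⇒ d ≤ 3.
Solving with deg f ≤ 3: f(k) = -k*(k**2 + 9*k + 122)/192.
R(k) = B(k−1)·f(k)/C(k) = -k*(k + 5)*(k**2 + 9*k + 122)/(24*(8*k - 11)); s_k = R·t_k = k*(-k**2 - 9*k - 122)/(24*(k + 2)*(k + 3)*(k + 4)).
Verify: (8*k - 11)/(k**4 + 14*k**3 + 71*k**2 + 154*k + 120) matches t_k.
Σ_(k=2)^(9) t_k = s_(10) − s_(2) = -5/84 − (-1/10) = 17/420.

Σ = 17/420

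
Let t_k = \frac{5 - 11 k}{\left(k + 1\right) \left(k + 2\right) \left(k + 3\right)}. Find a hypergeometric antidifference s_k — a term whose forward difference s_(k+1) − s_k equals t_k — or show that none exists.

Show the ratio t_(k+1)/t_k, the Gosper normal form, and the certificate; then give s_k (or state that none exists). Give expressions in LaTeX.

Compute t_(k+1)/t_k: get (k + 1)*(11*k + 6)/((k + 4)*(11*k - 5)).
Gosper form: A/B · C(k+1)/C(k) with A=k + 1, B=k + 4, C=k - 5/11.
Need (k + 1)·f(k+1) − (k + 3)·f(k) = k - 5/11.
Bound: deg f ≤ 2.
Solve for f: f(k) = k*(3*k - 13)/22 (degree 2 ≤ 2).
So s_k = (B(k−1)f/C)·t_k = (k*(k + 3)*(3*k - 13)/(2*(11*k - 5)))·t_k = k*(13 - 3*k)/(2*(k + 1)*(k + 2)).
Δs = (5 - 11*k)/(k**3 + 6*k**2 + 11*k + 6), as required.

s_k = \frac{k \left(13 - 3 k\right)}{2 \left(k + 1\right) \left(k + 2\right)}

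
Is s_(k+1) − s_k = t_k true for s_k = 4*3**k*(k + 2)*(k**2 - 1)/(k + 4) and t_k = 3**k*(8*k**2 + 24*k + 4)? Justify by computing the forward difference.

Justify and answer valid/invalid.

s_(k+1) = 12*3**k*(k + 3)*((k + 1)**2 - 1)/(k + 5)
s_(k+1) − s_k = 3**k*(8*k**4 + 80*k**3 + 276*k**2 + 316*k + 40)/(k**2 + 9*k + 20)
(s_(k+1) − s_k) − t_k = 3**k*(-16*k**3 - 104*k**2 - 200*k - 40)/(k**2 + 9*k + 20)

Invalid: residual 3**k*(-16*k**3 - 104*k**2 - 200*k - 40)/(k**2 + 9*k + 20) ≠ 0.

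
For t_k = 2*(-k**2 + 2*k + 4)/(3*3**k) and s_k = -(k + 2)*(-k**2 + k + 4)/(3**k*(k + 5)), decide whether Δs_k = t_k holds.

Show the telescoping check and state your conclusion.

Invalid: residual (2*k**3 + 9*k**2 - 31*k - 52)/(3**k*(k**2 + 11*k + 30)) ≠ 0.

s_(k+1) = (k**3 + 4*k**2 - k - 12)/(3*3**k*(k + 6))
s_(k+1) − s_k = (-2*k**4 - 12*k**3 + 19*k**2 + 115*k + 84)/(3*3**k*(k**2 + 11*k + 30))
(s_(k+1) − s_k) − t_k = (2*k**3 + 9*k**2 - 31*k - 52)/(3**k*(k**2 + 11*k + 30))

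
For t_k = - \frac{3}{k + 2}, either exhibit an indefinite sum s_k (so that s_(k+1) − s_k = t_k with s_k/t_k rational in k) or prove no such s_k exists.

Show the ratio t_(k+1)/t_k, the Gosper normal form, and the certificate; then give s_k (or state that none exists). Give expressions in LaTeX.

t_(k+1)/t_k = (k + 2)/(k + 3).
Normal form (A,B,C) = (k + 2, k + 3, 1).
Set up (k + 2)·f(k+1) − (k + 2)·f(k) − (1) = 0.
Bound: deg f ≤ 0.
Write f(k) = c0. Then LHS − RHS = -1, requiring -1 = 0: contradictory. No certificate.

not Gosper-summable; s_k does not exist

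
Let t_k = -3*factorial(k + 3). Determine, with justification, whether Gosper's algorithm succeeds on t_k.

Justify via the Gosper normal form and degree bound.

Ratio r(k) = k + 4.
A = k + 4, B = 1, C = 1.
Set up (k + 4)·f(k+1) − (1)·f(k) − (1) = 0.
Bound: deg f ≤ -1.
d = -1 < 0 ⇒ no nonzero polynomial f; not summable.

No; the degree bound rules out any f.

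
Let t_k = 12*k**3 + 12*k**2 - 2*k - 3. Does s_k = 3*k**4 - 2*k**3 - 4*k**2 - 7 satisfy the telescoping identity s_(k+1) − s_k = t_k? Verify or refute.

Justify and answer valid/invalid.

s_(k+1) = 3*k**4 + 10*k**3 + 8*k**2 - 2*k - 10
s_(k+1) − s_k = 12*k**3 + 12*k**2 - 2*k - 3
(s_(k+1) − s_k) − t_k = 0

Valid — Δs_k = t_k.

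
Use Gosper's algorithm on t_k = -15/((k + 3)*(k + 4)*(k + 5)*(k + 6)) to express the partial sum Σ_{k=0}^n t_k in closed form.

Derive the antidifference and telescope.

The ratio is (k + 3)/(k + 7).
A = k + 3, B = k + 7, C = 1.
f must satisfy (k + 3)·f(k+1) − (k + 6)·f(k) = 1.
d = 3 from the (1,1,0) case.
Solving with deg f ≤ 3: f(k) = k*(k**2 + 12*k + 47)/180.
Then R = B(k−1)f/C = k*(k + 6)*(k**2 + 12*k + 47)/180, so s_k = R(k)·t_k = k*(-k**2 - 12*k - 47)/(12*(k + 3)*(k + 4)*(k + 5)).
Δs = -15/(k**4 + 18*k**3 + 119*k**2 + 342*k + 360), as required.
Telescope: S(n) = s_(n+1) − s_(0) = (-n**3 - 15*n**2 - 74*n - 60)/(12*(n**3 + 15*n**2 + 74*n + 120)) − (0) = (-n**3 - 15*n**2 - 74*n - 60)/(12*(n**3 + 15*n**2 + 74*n + 120)).

S(n) = (-n**3 - 15*n**2 - 74*n - 60)/(12*(n**3 + 15*n**2 + 74*n + 120))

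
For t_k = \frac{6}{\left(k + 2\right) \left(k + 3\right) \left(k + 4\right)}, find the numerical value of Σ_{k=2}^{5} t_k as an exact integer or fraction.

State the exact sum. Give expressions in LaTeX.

Step 1: r(k) = (k + 2)/(k + 5).
Factor: A=k + 2; B=k + 5; C=1.
f must satisfy (k + 2)·f(k+1) − (k + 4)·f(k) = 1.
deg f ≤ 2 (via 1,1,0).
A polynomial solution: f(k) = k*(k + 5)/12.
Get s_k = R·t_k = k*(k + 5)/(2*(k + 2)*(k + 3)) with R(k) = B(k−1)f(k)/C(k) = k*(k + 4)*(k + 5)/12.
Check: Δs_k = 6/(k**3 + 9*k**2 + 26*k + 24). ✓
Σ_(k=2)^(5) t_k = s_(6) − s_(2) = 11/24 − (7/20) = 13/120.

Σ = 13/120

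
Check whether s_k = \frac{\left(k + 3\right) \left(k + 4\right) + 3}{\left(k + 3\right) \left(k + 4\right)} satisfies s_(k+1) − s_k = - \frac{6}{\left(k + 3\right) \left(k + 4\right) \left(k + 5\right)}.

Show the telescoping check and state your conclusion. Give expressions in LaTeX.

s_(k+1) = ((k + 4)*(k + 5) + 3)/((k + 4)*(k + 5))
s_(k+1) − s_k = -6/(k**3 + 12*k**2 + 47*k + 60)
(s_(k+1) − s_k) − t_k = 0

valid (s_(k+1) − s_k reduces to t_k)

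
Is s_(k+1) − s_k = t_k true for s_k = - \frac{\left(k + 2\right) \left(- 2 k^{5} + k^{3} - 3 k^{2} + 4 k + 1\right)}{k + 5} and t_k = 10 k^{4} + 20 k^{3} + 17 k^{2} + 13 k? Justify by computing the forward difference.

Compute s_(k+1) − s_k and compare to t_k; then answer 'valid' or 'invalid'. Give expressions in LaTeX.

s_(k+1) = -(k + 3)*(4*k - 2*(k + 1)**5 + (k + 1)**3 - 3*(k + 1)**2 + 5)/(k + 6)
s_(k+1) − s_k = (10*k**6 + 106*k**5 + 327*k**4 + 446*k**3 + 368*k**2 + 183*k - 3)/(k**2 + 11*k + 30)
(s_(k+1) − s_k) − t_k = 3*(-8*k**5 - 70*k**4 - 118*k**3 - 95*k**2 - 69*k - 1)/(k**2 + 11*k + 30)

Invalid: residual \frac{3 \left(- 8 k^{5} - 70 k^{4} - 118 k^{3} - 95 k^{2} - 69 k - 1\right)}{k^{2} + 11 k + 30} ≠ 0.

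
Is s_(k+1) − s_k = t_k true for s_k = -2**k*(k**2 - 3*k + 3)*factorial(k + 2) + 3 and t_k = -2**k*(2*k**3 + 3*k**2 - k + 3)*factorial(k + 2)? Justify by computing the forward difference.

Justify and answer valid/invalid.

s_(k+1) = 2**(k + 1)*(3*k - (k + 1)**2)*factorial(k + 3) + 3
s_(k+1) − s_k = -2**k*(2*k**3 + 3*k**2 - k + 3)*factorial(k + 2)
(s_(k+1) − s_k) − t_k = 0

valid (s_(k+1) − s_k reduces to t_k)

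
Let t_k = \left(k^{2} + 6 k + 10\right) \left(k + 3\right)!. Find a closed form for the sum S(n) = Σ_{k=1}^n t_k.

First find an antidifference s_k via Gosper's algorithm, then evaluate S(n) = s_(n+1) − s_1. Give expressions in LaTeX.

t_(k+1)/t_k = (k + 4)*(6*k + (k + 1)**2 + 16)/(k**2 + 6*k + 10).
Factor: A=k + 4; B=1; C=k**2 + 6*k + 10.
Solve (k + 4)·f(k+1) − (1)·f(k) = k**2 + 6*k + 10.
Bound: deg f ≤ 1.
Solving with deg f ≤ 1: f(k) = k + 2.
Then R = B(k−1)f/C = (k + 2)/(k**2 + 6*k + 10), so s_k = R(k)·t_k = (k + 2)*factorial(k + 3).
Verify: (k**2 + 6*k + 10)*factorial(k + 3) matches t_k.
s_(n+1) = (n + 3)*factorial(n + 4) and s_(1) = 72, so S(n) = n*factorial(n + 4) + 3*factorial(n + 4) - 72.

S(n) = n \left(n + 4\right)! + 3 \left(n + 4\right)! - 72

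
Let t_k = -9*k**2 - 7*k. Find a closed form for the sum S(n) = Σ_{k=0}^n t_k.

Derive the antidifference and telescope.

The ratio is (9*k**2 + 25*k + 16)/(k*(9*k + 7)).
Factor: A=1; B=1; C=k**2 + 7*k/9.
Solve (1)·f(k+1) − (1)·f(k) = k**2 + 7*k/9.
From deg A=0, deg B=0, deg C=2: d=3.
Match coefficients ⇒ f(k) = k*(k - 1)*(3*k + 2)/9.
Get s_k = R·t_k = k*(-3*k**2 + k + 2) with R(k) = B(k−1)f(k)/C(k) = (k - 1)*(3*k + 2)/(9*k + 7).
Check: Δs_k = k*(-9*k - 7). ✓
s_(n+1) = n*(-3*n**2 - 8*n - 5) and s_(0) = 0, so S(n) = n*(-3*n**2 - 8*n - 5).

S(n) = n*(-3*n**2 - 8*n - 5)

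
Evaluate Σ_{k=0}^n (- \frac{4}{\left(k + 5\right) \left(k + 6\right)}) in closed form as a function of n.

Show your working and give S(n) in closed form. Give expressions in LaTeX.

S(n) = \frac{4 \left(- n - 1\right)}{5 \left(n + 6\right)}

r(k) = (k + 5)/(k + 7) after simplifying.
Normal form (A,B,C) = (k + 5, k + 7, 1).
Key eq: (k + 5)·f(k+1) = (k + 6)·f(k) + (1).
deg f ≤ 1 (via 1,1,0).
A polynomial solution: f(k) = k/5.
Then R = B(k−1)f/C = k*(k + 6)/5, so s_k = R(k)·t_k = -4*k/(5*k + 25).
Check: Δs_k = -4/(k**2 + 11*k + 30). ✓
Telescope: S(n) = s_(n+1) − s_(0) = 4*(-n - 1)/(5*(n + 6)) − (0) = 4*(-n - 1)/(5*(n + 6)).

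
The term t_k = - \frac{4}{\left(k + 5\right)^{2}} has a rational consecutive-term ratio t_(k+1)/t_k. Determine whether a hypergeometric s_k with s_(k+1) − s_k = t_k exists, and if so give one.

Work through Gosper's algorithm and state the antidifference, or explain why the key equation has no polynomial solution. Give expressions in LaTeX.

no hypergeometric antidifference exists

Step 1: r(k) = (k + 5)**2/(k + 6)**2.
A = k**2 + 10*k + 25, B = k**2 + 12*k + 36, C = 1.
Set up (k**2 + 10*k + 25)·f(k+1) − (k**2 + 10*k + 25)·f(k) − (1) = 0.
Degrees (2,2,0) ⇒ d ≤ 0.
Generic f = c0 gives residual -1; -1 = 0 cannot hold, so t_k is not Gosper-summable.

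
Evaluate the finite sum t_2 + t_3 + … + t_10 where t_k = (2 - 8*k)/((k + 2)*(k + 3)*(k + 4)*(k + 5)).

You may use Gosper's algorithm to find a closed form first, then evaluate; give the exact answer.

Σ = -121/1820

Compute t_(k+1)/t_k: get (k + 2)*(4*k + 3)/((k + 6)*(4*k - 1)).
Take A(k)=k + 2, B(k)=k + 6, C(k)=k - 1/4.
Need (k + 2)·f(k+1) − (k + 5)·f(k) = k - 1/4.
Bound: deg f ≤ 3.
Solving with deg f ≤ 3: f(k) = k*(k - 2)*(k + 11)/96.
Certificate R = B(k−1)f/C = k*(k - 2)*(k + 5)*(k + 11)/(24*(4*k - 1)) gives s_k = -k*(k**2 + 9*k - 22)/(12*(k + 2)*(k + 3)*(k + 4)).
Check: Δs_k = 2*(1 - 4*k)/(k**4 + 14*k**3 + 71*k**2 + 154*k + 120). ✓
Sum = s_(11) − s_(2); s_(11) = -121/1820, s_(2) = 0 ⇒ -121/1820.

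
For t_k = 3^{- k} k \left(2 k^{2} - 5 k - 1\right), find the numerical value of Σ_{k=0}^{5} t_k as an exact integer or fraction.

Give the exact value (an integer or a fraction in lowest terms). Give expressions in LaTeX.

Σ = -20/27

The ratio is (2*k**3 + k**2 - 5*k - 4)/(3*k*(2*k**2 - 5*k - 1)).
Normal form (A,B,C) = (1/3, 1, k**3 - 5*k**2/2 - k/2).
Key eq: (1/3)·f(k+1) = (1)·f(k) + (k**3 - 5*k**2/2 - k/2).
Bound: deg f ≤ 3.
Solving with deg f ≤ 3: f(k) = -3*k**2*(k - 1)/2.
So s_k = (B(k−1)f/C)·t_k = (-3*k*(k - 1)/(2*k**2 - 5*k - 1))·t_k = 3**(1 - k)*k**2*(1 - k).
Verify: k*(2*k**2 - 5*k - 1)/3**k matches t_k.
Σ_(k=0)^(5) t_k = s_(6) − s_(0) = -20/27 − (0) = -20/27.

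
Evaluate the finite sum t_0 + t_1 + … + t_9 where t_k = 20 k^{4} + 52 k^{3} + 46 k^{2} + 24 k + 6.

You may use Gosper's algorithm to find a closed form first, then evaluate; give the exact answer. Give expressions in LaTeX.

Σ = 426210

r(k) = (10*k**4 + 66*k**3 + 161*k**2 + 176*k + 74)/(10*k**4 + 26*k**3 + 23*k**2 + 12*k + 3) after simplifying.
Gosper form: A/B · C(k+1)/C(k) with A=1, B=1, C=k**4 + 13*k**3/5 + 23*k**2/10 + 6*k/5 + 3/10.
f must satisfy (1)·f(k+1) − (1)·f(k) = k**4 + 13*k**3/5 + 23*k**2/10 + 6*k/5 + 3/10.
Bound: deg f ≤ 5.
Solve for f: f(k) = k*(4*k**4 + 3*k**3 - 4*k**2 + 2*k + 1)/20 (degree 5 ≤ 5).
Then R = B(k−1)f/C = k*(4*k**4 + 3*k**3 - 4*k**2 + 2*k + 1)/(2*(10*k**4 + 26*k**3 + 23*k**2 + 12*k + 3)), so s_k = R(k)·t_k = k*(4*k**4 + 3*k**3 - 4*k**2 + 2*k + 1).
Verify: 20*k**4 + 52*k**3 + 46*k**2 + 24*k + 6 matches t_k.
Sum = s_(10) − s_(0); s_(10) = 426210, s_(0) = 0 ⇒ 426210.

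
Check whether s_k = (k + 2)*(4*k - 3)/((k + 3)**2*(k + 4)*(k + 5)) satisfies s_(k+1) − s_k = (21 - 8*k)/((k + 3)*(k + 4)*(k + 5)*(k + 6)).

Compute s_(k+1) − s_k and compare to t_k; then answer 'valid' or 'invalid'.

Invalid: residual 3*(4*k**2 + 8*k - 27)/(k**6 + 25*k**5 + 257*k**4 + 1391*k**3 + 4182*k**2 + 6624*k + 4320) ≠ 0.

s_(k+1) = (k + 3)*(4*k + 1)/((k + 4)**2*(k + 5)*(k + 6))
s_(k+1) − s_k = (-(k + 2)*(k + 4)*(k + 6)*(4*k - 3) + (k + 3)**3*(4*k + 1))/((k + 3)**2*(k + 4)**2*(k + 5)*(k + 6))
(s_(k+1) − s_k) − t_k = 3*(4*k**2 + 8*k - 27)/(k**6 + 25*k**5 + 257*k**4 + 1391*k**3 + 4182*k**2 + 6624*k + 4320)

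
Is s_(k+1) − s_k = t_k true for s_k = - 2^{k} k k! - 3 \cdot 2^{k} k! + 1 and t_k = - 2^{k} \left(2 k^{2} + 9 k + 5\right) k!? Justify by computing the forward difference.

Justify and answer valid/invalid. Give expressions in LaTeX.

valid (s_(k+1) − s_k reduces to t_k)

s_(k+1) = -2*2**k*k**2*factorial(k) - 10*2**k*k*factorial(k) - 8*2**k*factorial(k) + 1
s_(k+1) − s_k = -2**k*(2*k**2 + 9*k + 5)*factorial(k)
(s_(k+1) − s_k) − t_k = 0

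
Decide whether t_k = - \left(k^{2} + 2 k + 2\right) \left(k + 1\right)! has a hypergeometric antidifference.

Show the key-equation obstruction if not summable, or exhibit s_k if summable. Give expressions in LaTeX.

r(k) = (k + 2)*(2*k + (k + 1)**2 + 4)/(k**2 + 2*k + 2) after simplifying.
A = k + 2, B = 1, C = k**2 + 2*k + 2.
Key eq: (k + 2)·f(k+1) = (1)·f(k) + (k**2 + 2*k + 2).
d = 1 from the (1,0,2) case.
Match coefficients ⇒ f(k) = k.
Then R = B(k−1)f/C = k/(k**2 + 2*k + 2), so s_k = R(k)·t_k = -k*factorial(k + 1).
Verify: -(k**2 + 2*k + 2)*factorial(k + 1) matches t_k.

Yes. s_k = - k \left(k + 1\right)!.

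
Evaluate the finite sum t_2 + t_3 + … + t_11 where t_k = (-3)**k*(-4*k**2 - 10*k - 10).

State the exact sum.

The ratio is 3*(-2*k**2 - 9*k - 12)/(2*k**2 + 5*k + 5).
Take A(k)=-3, B(k)=1, C(k)=k**2 + 5*k/2 + 5/2.
f must satisfy (-3)·f(k+1) − (1)·f(k) = k**2 + 5*k/2 + 5/2.
Degrees (0,0,2) ⇒ d ≤ 2.
A polynomial solution: f(k) = -(k**2 + k + 1)/4.
So s_k = (B(k−1)f/C)·t_k = (-(k**2 + k + 1)/(2*(2*k**2 + 5*k + 5)))·t_k = (-3)**k*(k**2 + k + 1).
Check: Δs_k = (-3)**k*(-4*k**2 - 10*k - 10). ✓
Sum = s_(12) − s_(2); s_(12) = 83436237, s_(2) = 63 ⇒ 83436174.

Σ = 83436174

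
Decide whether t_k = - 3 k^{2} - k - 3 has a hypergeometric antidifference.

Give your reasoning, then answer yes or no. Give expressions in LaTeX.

Yes. s_k = k \left(- k^{2} + k - 3\right).

Step 1: r(k) = (k + 3*(k + 1)**2 + 4)/(3*k**2 + k + 3).
Factor: A=1; B=1; C=k**2 + k/3 + 1.
Set up (1)·f(k+1) − (1)·f(k) − (k**2 + k/3 + 1) = 0.
From deg A=0, deg B=0, deg C=2: d=3.
Coefficient equations give f(k) = k*(k**2 - k + 3)/3.
Then R = B(k−1)f/C = k*(k**2 - k + 3)/(3*k**2 + k + 3), so s_k = R(k)·t_k = k*(-k**2 + k - 3).
Check: Δs_k = -3*k**2 - k - 3. ✓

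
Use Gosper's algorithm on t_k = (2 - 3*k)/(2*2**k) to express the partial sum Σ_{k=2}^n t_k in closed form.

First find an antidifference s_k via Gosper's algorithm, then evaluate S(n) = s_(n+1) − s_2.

S(n) = 2**(-n - 2)*(-7*2**n + 6*n + 8)

r(k) = (3*k + 1)/(2*(3*k - 2)) after simplifying.
A = 1/2, B = 1, C = k - 2/3.
Key eq: (1/2)·f(k+1) = (1)·f(k) + (k - 2/3).
Degrees (0,0,1) ⇒ d ≤ 1.
Solving with deg f ≤ 1: f(k) = -2*(3*k + 1)/3.
Get s_k = R·t_k = (3*k + 1)/2**k with R(k) = B(k−1)f(k)/C(k) = -2*(3*k + 1)/(3*k - 2).
Check: Δs_k = (2 - 3*k)/(2*2**k). ✓
Evaluate: s_(n+1) = 2**(-n - 1)*(3*n + 4); subtract s_(2) = 7/4 ⇒ S(n) = 2**(-n - 2)*(-7*2**n + 6*n + 8).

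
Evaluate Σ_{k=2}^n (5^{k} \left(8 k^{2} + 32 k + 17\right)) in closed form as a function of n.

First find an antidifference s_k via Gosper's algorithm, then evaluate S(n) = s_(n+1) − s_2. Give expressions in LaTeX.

S(n) = 10 \cdot 5^{n} n^{2} + 35 \cdot 5^{n} n + 15 \cdot 5^{n} - 300

t_(k+1)/t_k = 5*(8*k**2 + 48*k + 57)/(8*k**2 + 32*k + 17).
Normal form (A,B,C) = (5, 1, k**2 + 4*k + 17/8).
Solve (5)·f(k+1) − (1)·f(k) = k**2 + 4*k + 17/8.
deg f ≤ 2 (via 0,0,2).
Solving with deg f ≤ 2: f(k) = (k + 2)*(2*k - 1)/8.
Get s_k = R·t_k = 5**k*(2*k**2 + 3*k - 2) with R(k) = B(k−1)f(k)/C(k) = (k + 2)*(2*k - 1)/(8*k**2 + 32*k + 17).
s_(k+1) − s_k = 5**k*(8*k**2 + 32*k + 17) = t_k.
Telescope: S(n) = s_(n+1) − s_(2) = 5**(n + 1)*(2*n**2 + 7*n + 3) − (300) = 10*5**n*n**2 + 35*5**n*n + 15*5**n - 300.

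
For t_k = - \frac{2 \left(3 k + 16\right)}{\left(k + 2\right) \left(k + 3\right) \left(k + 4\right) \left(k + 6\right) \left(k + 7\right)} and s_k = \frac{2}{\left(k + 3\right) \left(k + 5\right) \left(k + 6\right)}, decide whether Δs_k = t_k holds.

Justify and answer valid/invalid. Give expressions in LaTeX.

s_(k+1) = 2/((k + 4)*(k + 6)*(k + 7))
s_(k+1) − s_k = 2*(-3*k - 13)/(k**5 + 25*k**4 + 245*k**3 + 1175*k**2 + 2754*k + 2520)
(s_(k+1) − s_k) − t_k = 12*(2*k + 9)/(k**6 + 27*k**5 + 295*k**4 + 1665*k**3 + 5104*k**2 + 8028*k + 5040)

Invalid: residual \frac{12 \left(2 k + 9\right)}{k^{6} + 27 k^{5} + 295 k^{4} + 1665 k^{3} + 5104 k^{2} + 8028 k + 5040} ≠ 0.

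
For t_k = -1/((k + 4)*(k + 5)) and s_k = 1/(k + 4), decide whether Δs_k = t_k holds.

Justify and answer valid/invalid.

valid (s_(k+1) − s_k reduces to t_k)

s_(k+1) = 1/(k + 5)
s_(k+1) − s_k = -1/((k + 4)*(k + 5))
(s_(k+1) − s_k) − t_k = 0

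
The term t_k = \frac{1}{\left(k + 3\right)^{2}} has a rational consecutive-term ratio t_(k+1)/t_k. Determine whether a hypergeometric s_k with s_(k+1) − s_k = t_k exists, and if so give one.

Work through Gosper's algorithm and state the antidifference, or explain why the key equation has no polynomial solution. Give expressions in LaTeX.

none — t_k is not Gosper-summable

t_(k+1)/t_k = (k + 3)**2/(k + 4)**2.
Factor: A=k**2 + 6*k + 9; B=k**2 + 8*k + 16; C=1.
Key eq: (k**2 + 6*k + 9)·f(k+1) = (k**2 + 6*k + 9)·f(k) + (1).
Bound: deg f ≤ 0.
Generic f = c0 gives residual -1; -1 = 0 cannot hold, so t_k is not Gosper-summable.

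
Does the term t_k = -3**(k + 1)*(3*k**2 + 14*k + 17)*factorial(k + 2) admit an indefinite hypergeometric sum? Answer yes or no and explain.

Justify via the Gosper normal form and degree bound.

r(k) = 3*(3*k**3 + 29*k**2 + 94*k + 102)/(3*k**2 + 14*k + 17) after simplifying.
A = 3*k + 9, B = 1, C = k**2 + 14*k/3 + 17/3.
Need (3*k + 9)·f(k+1) − (1)·f(k) = k**2 + 14*k/3 + 17/3.
deg f ≤ 1 (via 1,0,2).
Solve for f: f(k) = (k + 1)/3 (degree 1 ≤ 1).
So s_k = (B(k−1)f/C)·t_k = ((k + 1)/(3*k**2 + 14*k + 17))·t_k = -3**(k + 1)*(k + 1)*factorial(k + 2).
Check: Δs_k = -3**(k + 1)*(3*k**2 + 14*k + 17)*factorial(k + 2). ✓

Yes. s_k = -3**(k + 1)*(k + 1)*factorial(k + 2).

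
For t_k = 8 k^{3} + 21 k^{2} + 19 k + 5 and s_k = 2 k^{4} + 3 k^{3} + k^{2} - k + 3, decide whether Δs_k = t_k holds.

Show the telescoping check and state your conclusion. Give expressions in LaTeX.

Valid — Δs_k = t_k.

s_(k+1) = 2*k**4 + 11*k**3 + 22*k**2 + 18*k + 8
s_(k+1) − s_k = 8*k**3 + 21*k**2 + 19*k + 5
(s_(k+1) − s_k) − t_k = 0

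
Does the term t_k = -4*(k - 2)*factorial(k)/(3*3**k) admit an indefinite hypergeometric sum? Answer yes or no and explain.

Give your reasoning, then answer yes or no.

Yes. s_k = -4*factorial(k)/3**k.

r(k) = (k**2 - 1)/(3*(k - 2)) after simplifying.
A = k/3 + 1/3, B = 1, C = k - 2.
Need (k/3 + 1/3)·f(k+1) − (1)·f(k) = k - 2.
From deg A=1, deg B=0, deg C=1: d=0.
Solving with deg f ≤ 0: f(k) = 3.
So s_k = (B(k−1)f/C)·t_k = (3/(k - 2))·t_k = -4*factorial(k)/3**k.
Verify: -4*(k - 2)*factorial(k)/(3*3**k) matches t_k.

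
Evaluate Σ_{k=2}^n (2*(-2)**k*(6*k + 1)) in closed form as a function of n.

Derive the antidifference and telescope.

S(n) = 8*(-2)**n*n + 4*(-2)**n + 24

Ratio r(k) = 2*(-6*k - 7)/(6*k + 1).
Take A(k)=-2, B(k)=1, C(k)=k + 1/6.
Key eq: (-2)·f(k+1) = (1)·f(k) + (k + 1/6).
From deg A=0, deg B=0, deg C=1: d=1.
Match coefficients ⇒ f(k) = -(2*k - 1)/6.
Then R = B(k−1)f/C = -(2*k - 1)/(6*k + 1), so s_k = R(k)·t_k = (-2)**(k + 1)*(2*k - 1).
Check: Δs_k = 2*(-2)**k*(6*k + 1). ✓
s_(n+1) = (-2)**(n + 2)*(2*n + 1) and s_(2) = -24, so S(n) = 8*(-2)**n*n + 4*(-2)**n + 24.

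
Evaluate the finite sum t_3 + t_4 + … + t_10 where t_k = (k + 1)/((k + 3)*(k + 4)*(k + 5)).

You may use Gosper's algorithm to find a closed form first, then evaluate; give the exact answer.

r(k) = (k + 2)*(k + 3)/((k + 1)*(k + 6)) after simplifying.
So A=k + 3 and B=k + 6, with C=k + 1.
Need (k + 3)·f(k+1) − (k + 5)·f(k) = k + 1.
Degrees (1,1,1) ⇒ d ≤ 2.
Match coefficients ⇒ f(k) = k*(k + 1)/6.
Certificate R = B(k−1)f/C = k*(k + 5)/6 gives s_k = k*(k + 1)/(6*(k + 3)*(k + 4)).
Check: Δs_k = (k + 1)/(k**3 + 12*k**2 + 47*k + 60). ✓
Sum = s_(11) − s_(3); s_(11) = 11/105, s_(3) = 1/21 ⇒ 2/35.

Σ = 2/35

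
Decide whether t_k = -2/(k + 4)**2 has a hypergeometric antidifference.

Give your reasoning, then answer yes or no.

r(k) = (k + 4)**2/(k + 5)**2 after simplifying.
Gosper form: A/B · C(k+1)/C(k) with A=k**2 + 8*k + 16, B=k**2 + 10*k + 25, C=1.
Solve (k**2 + 8*k + 16)·f(k+1) − (k**2 + 8*k + 16)·f(k) = 1.
Bound: deg f ≤ 0.
f = c0 ⇒ A·f(k+1) − B(k−1)·f(k) − C = -1. The system {-1 = 0} is inconsistent; no antidifference.

No. Not Gosper-summable.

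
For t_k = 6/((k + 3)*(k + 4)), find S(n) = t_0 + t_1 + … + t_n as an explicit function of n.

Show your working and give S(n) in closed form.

S(n) = 2*(n + 1)/(n + 4)

The ratio is (k + 3)/(k + 5).
A = k + 3, B = k + 5, C = 1.
Need (k + 3)·f(k+1) − (k + 4)·f(k) = 1.
Degrees (1,1,0) ⇒ d ≤ 1.
Solve for f: f(k) = k/3 (degree 1 ≤ 1).
Get s_k = R·t_k = 2*k/(k + 3) with R(k) = B(k−1)f(k)/C(k) = k*(k + 4)/3.
Δs = 6/(k**2 + 7*k + 12), as required.
Σ_(k=0)^n t_k = s_(n+1) − s_(0) = (2*(n + 1)/(n + 4)) − (0), i.e. 2*(n + 1)/(n + 4).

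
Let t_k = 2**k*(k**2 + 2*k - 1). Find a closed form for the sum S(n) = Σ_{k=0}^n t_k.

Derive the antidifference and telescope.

S(n) = 2**(n + 1)*n**2 - 1

r(k) = 2*(k**2 + 4*k + 2)/(k**2 + 2*k - 1) after simplifying.
Gosper form: A/B · C(k+1)/C(k) with A=2, B=1, C=k**2 + 2*k - 1.
Solve (2)·f(k+1) − (1)·f(k) = k**2 + 2*k - 1.
deg f ≤ 2 (via 0,0,2).
Coefficient equations give f(k) = (k - 1)**2.
Certificate R = B(k−1)f/C = (k - 1)**2/(k**2 + 2*k - 1) gives s_k = 2**k*(k**2 - 2*k + 1).
Check: Δs_k = 2**k*(k**2 + 2*k - 1). ✓
Σ_(k=0)^n t_k = s_(n+1) − s_(0) = (2**(n + 1)*n**2) − (1), i.e. 2**(n + 1)*n**2 - 1.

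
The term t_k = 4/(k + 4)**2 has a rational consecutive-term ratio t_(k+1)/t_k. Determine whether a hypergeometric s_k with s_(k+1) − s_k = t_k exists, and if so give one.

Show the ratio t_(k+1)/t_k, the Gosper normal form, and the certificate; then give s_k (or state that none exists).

Ratio r(k) = (k + 4)**2/(k + 5)**2.
Gosper form: A/B · C(k+1)/C(k) with A=k**2 + 8*k + 16, B=k**2 + 10*k + 25, C=1.
Solve (k**2 + 8*k + 16)·f(k+1) − (k**2 + 8*k + 16)·f(k) = 1.
Bound: deg f ≤ 0.
Put f(k) = c0: A·f(k+1) − B(k−1)·f(k) − C = -1; need -1 = 0 — inconsistent ⇒ no f, not summable.

no hypergeometric antidifference exists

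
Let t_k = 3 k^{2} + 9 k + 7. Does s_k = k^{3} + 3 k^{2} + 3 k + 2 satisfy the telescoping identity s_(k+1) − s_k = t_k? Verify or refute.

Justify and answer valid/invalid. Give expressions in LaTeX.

valid (s_(k+1) − s_k reduces to t_k)

s_(k+1) = k**3 + 6*k**2 + 12*k + 9
s_(k+1) − s_k = 3*k**2 + 9*k + 7
(s_(k+1) − s_k) − t_k = 0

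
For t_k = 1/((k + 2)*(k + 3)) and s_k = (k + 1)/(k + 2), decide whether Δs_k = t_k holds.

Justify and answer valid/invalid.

Valid: the claim telescopes to t_k.

s_(k+1) = (k + 2)/(k + 3)
s_(k+1) − s_k = 1/(k**2 + 5*k + 6)
(s_(k+1) − s_k) − t_k = 0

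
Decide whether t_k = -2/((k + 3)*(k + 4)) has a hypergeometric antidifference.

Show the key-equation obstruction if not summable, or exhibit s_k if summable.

r(k) = (k + 3)/(k + 5) after simplifying.
So A=k + 3 and B=k + 5, with C=1.
Need (k + 3)·f(k+1) − (k + 4)·f(k) = 1.
Degrees (1,1,0) ⇒ d ≤ 1.
Match coefficients ⇒ f(k) = k/3.
So s_k = (B(k−1)f/C)·t_k = (k*(k + 4)/3)·t_k = -2*k/(3*k + 9).
Verify: -2/(k**2 + 7*k + 12) matches t_k.

Yes. s_k = -2*k/(3*k + 9).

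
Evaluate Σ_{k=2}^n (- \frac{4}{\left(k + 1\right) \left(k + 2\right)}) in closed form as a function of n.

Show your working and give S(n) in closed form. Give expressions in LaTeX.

Step 1: r(k) = (k + 1)/(k + 3).
A = k + 1, B = k + 3, C = 1.
Solve (k + 1)·f(k+1) − (k + 2)·f(k) = 1.
From deg A=1, deg B=1, deg C=0: d=1.
Solve for f: f(k) = k (degree 1 ≤ 1).
Then R = B(k−1)f/C = k*(k + 2), so s_k = R(k)·t_k = -4*k/(k + 1).
s_(k+1) − s_k = -4/(k**2 + 3*k + 2) = t_k.
Σ_(k=2)^n t_k = s_(n+1) − s_(2) = (4*(-n - 1)/(n + 2)) − (-8/3), i.e. 4*(1 - n)/(3*(n + 2)).

S(n) = \frac{4 \left(1 - n\right)}{3 \left(n + 2\right)}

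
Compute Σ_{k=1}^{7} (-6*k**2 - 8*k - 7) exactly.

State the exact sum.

Ratio r(k) = (6*k**2 + 20*k + 21)/(6*k**2 + 8*k + 7).
So A=1 and B=1, with C=k**2 + 4*k/3 + 7/6.
Need (1)·f(k+1) − (1)·f(k) = k**2 + 4*k/3 + 7/6.
From deg A=0, deg B=0, deg C=2: d=3.
Solve for f: f(k) = k*(2*k**2 + k + 4)/6 (degree 3 ≤ 3).
R(k) = B(k−1)·f(k)/C(k) = k*(2*k**2 + k + 4)/(6*k**2 + 8*k + 7); s_k = R·t_k = k*(-2*k**2 - k - 4).
Verify: -6*k**2 - 8*k - 7 matches t_k.
Evaluate s at k=8 and k=1: -1120 and -7; difference -1113.

Σ = -1113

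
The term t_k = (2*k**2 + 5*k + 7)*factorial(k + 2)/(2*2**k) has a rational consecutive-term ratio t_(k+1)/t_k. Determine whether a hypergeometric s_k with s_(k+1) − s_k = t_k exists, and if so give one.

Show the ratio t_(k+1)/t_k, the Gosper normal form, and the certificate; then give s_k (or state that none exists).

Ratio r(k) = (k + 3)*(5*k + 2*(k + 1)**2 + 12)/(2*(2*k**2 + 5*k + 7)).
Factor: A=k/2 + 3/2; B=1; C=k**2 + 5*k/2 + 7/2.
Set up (k/2 + 3/2)·f(k+1) − (1)·f(k) − (k**2 + 5*k/2 + 7/2) = 0.
Degrees (1,0,2) ⇒ d ≤ 1.
Solve for f: f(k) = 2*k + 1 (degree 1 ≤ 1).
Get s_k = R·t_k = (2*k + 1)*factorial(k + 2)/2**k with R(k) = B(k−1)f(k)/C(k) = 2*(2*k + 1)/(2*k**2 + 5*k + 7).
Verify: (2*k**2 + 5*k + 7)*factorial(k + 2)/(2*2**k) matches t_k.

s_k = (2*k + 1)*factorial(k + 2)/2**k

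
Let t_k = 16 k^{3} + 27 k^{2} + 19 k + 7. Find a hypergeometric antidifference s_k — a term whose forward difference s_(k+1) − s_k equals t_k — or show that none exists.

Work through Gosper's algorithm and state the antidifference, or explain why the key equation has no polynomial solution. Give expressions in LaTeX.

t_(k+1)/t_k = (16*k**3 + 75*k**2 + 121*k + 69)/(16*k**3 + 27*k**2 + 19*k + 7).
A = 1, B = 1, C = k**3 + 27*k**2/16 + 19*k/16 + 7/16.
f must satisfy (1)·f(k+1) − (1)·f(k) = k**3 + 27*k**2/16 + 19*k/16 + 7/16.
Bound: deg f ≤ 4.
Match coefficients ⇒ f(k) = k*(4*k**3 + k**2 + 2)/16.
So s_k = (B(k−1)f/C)·t_k = (k*(4*k**3 + k**2 + 2)/(16*k**3 + 27*k**2 + 19*k + 7))·t_k = k*(4*k**3 + k**2 + 2).
Verify: 16*k**3 + 27*k**2 + 19*k + 7 matches t_k.

s_k = k \left(4 k^{3} + k^{2} + 2\right)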